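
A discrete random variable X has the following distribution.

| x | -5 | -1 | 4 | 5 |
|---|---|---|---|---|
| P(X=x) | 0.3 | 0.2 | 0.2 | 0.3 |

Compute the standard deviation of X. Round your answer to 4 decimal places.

E[X] = (-5)(0.3) + (-1)(0.2) + (4)(0.2) + (5)(0.3) = 0.6
E[X²] = (-5)²(0.3) + (-1)²(0.2) + (4)²(0.2) + (5)²(0.3) = 18.4
Var(X) = E[X²] − (E[X])² = 18.4 − (0.6)² = 18.04
sd(X) = √18.04 ≈ 4.2474

4.2474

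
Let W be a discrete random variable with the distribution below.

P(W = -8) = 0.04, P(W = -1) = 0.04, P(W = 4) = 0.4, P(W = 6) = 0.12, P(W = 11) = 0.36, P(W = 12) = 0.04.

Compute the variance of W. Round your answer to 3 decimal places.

E[W] = (-8)(0.04) + (-1)(0.04) + (4)(0.4) + (6)(0.12) + (11)(0.36) + (12)(0.04) = 6.4
E[W²] = (-8)²(0.04) + (-1)²(0.04) + (4)²(0.4) + (6)²(0.12) + (11)²(0.36) + (12)²(0.04) = 62.64
V(W) = E[W²] − (E[W])² = 62.64 − (6.4)² = 21.68

21.680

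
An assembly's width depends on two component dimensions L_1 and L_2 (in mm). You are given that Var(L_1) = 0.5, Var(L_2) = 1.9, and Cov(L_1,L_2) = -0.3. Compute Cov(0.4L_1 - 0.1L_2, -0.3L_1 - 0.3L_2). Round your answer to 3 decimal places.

Cov(0.4L_1 - 0.1L_2, -0.3L_1 - 0.3L_2) = (0.4)(-0.3)Var(L_1) + (-0.1)(-0.3)Var(L_2) + [(0.4)(-0.3) + (-0.1)(-0.3)]Cov(L_1,L_2)
= -0.12·0.5 + 0.03·1.9 + -0.09·-0.3 = 0.024

0.024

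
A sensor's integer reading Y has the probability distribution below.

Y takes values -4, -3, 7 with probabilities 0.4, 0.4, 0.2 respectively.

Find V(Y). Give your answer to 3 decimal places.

17.840

E[Y] = (-4)(0.4) + (-3)(0.4) + (7)(0.2) = -1.4
E[Y²] = (-4)²(0.4) + (-3)²(0.4) + (7)²(0.2) = 19.8
V(Y) = E[Y²] − (E[Y])² = 19.8 − (-1.4)² = 17.84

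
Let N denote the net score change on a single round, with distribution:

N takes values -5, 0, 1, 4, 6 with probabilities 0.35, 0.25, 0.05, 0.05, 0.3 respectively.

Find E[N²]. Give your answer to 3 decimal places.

E[N²] = (-5)²(0.35) + (0)²(0.25) + (1)²(0.05) + (4)²(0.05) + (6)²(0.3) = 20.4

20.400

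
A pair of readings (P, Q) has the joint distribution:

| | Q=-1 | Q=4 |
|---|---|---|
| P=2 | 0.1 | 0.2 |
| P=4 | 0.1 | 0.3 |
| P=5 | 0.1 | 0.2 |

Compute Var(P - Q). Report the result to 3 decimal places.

6.560

E[P] = 3.7,  E[Q] = 2.5,  E[PQ] = 9.3
Var(P) = 15.1 − (3.7)² = 1.41;  Var(Q) = 11.5 − (2.5)² = 5.25
Cov(P,Q) = 9.3 − (3.7)(2.5) = 0.05
Var(P - Q) = (1)²·1.41 + (-1)²·5.25 + 2·(1)·(-1)·0.05 = 6.56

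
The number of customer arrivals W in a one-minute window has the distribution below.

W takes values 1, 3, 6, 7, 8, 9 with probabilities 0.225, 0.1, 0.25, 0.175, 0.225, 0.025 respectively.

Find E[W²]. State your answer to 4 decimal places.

35.1250

E[W²] = (1)²(0.225) + (3)²(0.1) + (6)²(0.25) + (7)²(0.175) + (8)²(0.225) + (9)²(0.025) = 35.125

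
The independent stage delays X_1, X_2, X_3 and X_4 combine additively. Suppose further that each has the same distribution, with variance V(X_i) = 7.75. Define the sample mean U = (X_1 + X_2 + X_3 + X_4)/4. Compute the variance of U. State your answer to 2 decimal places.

By independence, V(U) = (0.25)²V(X_1) + (0.25)²V(X_2) + (0.25)²V(X_3) + (0.25)²V(X_4)
= (0.25)²·7.75 + (0.25)²·7.75 + (0.25)²·7.75 + (0.25)²·7.75 = 1.9375

1.94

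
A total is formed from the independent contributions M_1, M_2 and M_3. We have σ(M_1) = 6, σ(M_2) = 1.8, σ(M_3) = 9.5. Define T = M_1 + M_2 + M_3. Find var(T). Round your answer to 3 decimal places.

129.490

var(M_1) = 36, var(M_2) = 3.24, var(M_3) = 90.25
By independence, var(T) = (1)²var(M_1) + (1)²var(M_2) + (1)²var(M_3)
= (1)²·36 + (1)²·3.24 + (1)²·90.25 = 129.49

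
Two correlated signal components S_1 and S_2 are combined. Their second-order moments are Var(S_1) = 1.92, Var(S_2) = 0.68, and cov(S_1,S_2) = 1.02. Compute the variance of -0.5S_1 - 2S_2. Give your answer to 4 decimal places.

Var(-0.5S_1 - 2S_2) = (-0.5)²·Var(S_1) + (-2)²·Var(S_2) + 2·(-0.5)·(-2)·cov(S_1,S_2)
= 0.25·1.92 + 4·0.68 + 2·1.02 = 5.24

5.2400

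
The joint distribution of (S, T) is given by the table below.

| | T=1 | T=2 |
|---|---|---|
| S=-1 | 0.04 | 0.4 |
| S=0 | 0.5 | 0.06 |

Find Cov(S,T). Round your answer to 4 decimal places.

-0.1976

E[S] = -0.44,  E[T] = 1.46
E[ST] = -0.84
Cov(S,T) = E[ST] − E[S]E[T] = -0.84 − (-0.44)(1.46) = -0.1976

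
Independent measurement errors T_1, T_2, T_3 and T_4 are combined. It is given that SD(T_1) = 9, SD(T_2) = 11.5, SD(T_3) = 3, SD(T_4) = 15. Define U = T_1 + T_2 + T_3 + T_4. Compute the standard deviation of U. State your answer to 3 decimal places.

21.148

var(T_1) = 81, var(T_2) = 132.25, var(T_3) = 9, var(T_4) = 225
By independence, var(U) = (1)²var(T_1) + (1)²var(T_2) + (1)²var(T_3) + (1)²var(T_4)
= (1)²·81 + (1)²·132.25 + (1)²·9 + (1)²·225 = 447.25
SD(U) = √447.25 ≈ 21.148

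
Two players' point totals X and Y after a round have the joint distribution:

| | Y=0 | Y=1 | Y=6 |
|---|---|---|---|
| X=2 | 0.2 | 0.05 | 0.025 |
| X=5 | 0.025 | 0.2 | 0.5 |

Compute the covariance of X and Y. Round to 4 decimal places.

E[X] = 4.175,  E[Y] = 3.4
E[XY] = 16.4
Cov(X,Y) = E[XY] − E[X]E[Y] = 16.4 − (4.175)(3.4) = 2.205

2.2050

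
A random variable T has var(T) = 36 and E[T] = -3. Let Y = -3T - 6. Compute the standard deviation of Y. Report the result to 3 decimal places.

18.000

var(-3T - 6) = (-3)²·36 = 324
sd(Y) = √324 ≈ 18.000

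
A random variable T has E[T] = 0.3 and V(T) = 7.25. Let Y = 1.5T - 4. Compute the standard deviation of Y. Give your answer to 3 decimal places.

4.039

V(1.5T - 4) = (1.5)²·7.25 = 16.3125
SD(Y) = √16.3125 ≈ 4.039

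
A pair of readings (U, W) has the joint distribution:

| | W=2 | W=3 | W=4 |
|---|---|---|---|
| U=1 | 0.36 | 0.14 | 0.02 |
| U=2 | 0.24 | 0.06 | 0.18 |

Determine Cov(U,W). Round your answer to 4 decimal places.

E[U] = 1.48,  E[W] = 2.6
E[UW] = 3.98
Cov(U,W) = E[UW] − E[U]E[W] = 3.98 − (1.48)(2.6) = 0.132

0.1320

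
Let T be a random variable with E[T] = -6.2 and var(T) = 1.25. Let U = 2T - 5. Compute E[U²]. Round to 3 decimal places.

E[2T - 5] = 2·-6.2 − 5 = -17.4
var(2T - 5) = (2)²·1.25 = 5
E[U²] = var(U) + (E[U])² = 5 + (-17.4)² = 307.76

307.760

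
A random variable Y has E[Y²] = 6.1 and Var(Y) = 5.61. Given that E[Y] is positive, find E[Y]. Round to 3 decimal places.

0.700

(E[Y])² = E[Y²] − Var(Y) = 6.1 − 5.61 = 0.49
E[Y] = √0.49 = 0.7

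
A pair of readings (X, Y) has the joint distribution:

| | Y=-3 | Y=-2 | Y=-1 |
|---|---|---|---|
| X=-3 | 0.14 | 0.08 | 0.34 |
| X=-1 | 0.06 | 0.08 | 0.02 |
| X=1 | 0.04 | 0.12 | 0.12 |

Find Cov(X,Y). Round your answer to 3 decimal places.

-0.106

E[X] = -1.56,  E[Y] = -1.76
E[XY] = 2.64
Cov(X,Y) = E[XY] − E[X]E[Y] = 2.64 − (-1.56)(-1.76) = -0.1056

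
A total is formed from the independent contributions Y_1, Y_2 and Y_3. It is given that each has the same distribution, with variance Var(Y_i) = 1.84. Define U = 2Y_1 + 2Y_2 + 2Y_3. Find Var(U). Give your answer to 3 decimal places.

By independence, Var(U) = (2)²Var(Y_1) + (2)²Var(Y_2) + (2)²Var(Y_3)
= (2)²·1.84 + (2)²·1.84 + (2)²·1.84 = 22.08

22.080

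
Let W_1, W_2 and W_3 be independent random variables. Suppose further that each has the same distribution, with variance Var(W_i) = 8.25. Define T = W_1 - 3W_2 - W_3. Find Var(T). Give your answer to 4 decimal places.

90.7500

By independence, Var(T) = (1)²Var(W_1) + (-3)²Var(W_2) + (-1)²Var(W_3)
= (1)²·8.25 + (-3)²·8.25 + (-1)²·8.25 = 90.75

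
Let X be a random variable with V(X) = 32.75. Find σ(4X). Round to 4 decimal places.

V(4X) = (4)²·32.75 = 524
σ(4X) = √524 ≈ 22.8910

22.8910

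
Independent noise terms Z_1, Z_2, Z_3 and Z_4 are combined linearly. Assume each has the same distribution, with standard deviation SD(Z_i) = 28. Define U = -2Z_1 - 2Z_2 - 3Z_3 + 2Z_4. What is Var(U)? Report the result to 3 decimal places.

Var(Z_i) = (28)² = 784
By independence, Var(U) = (-2)²Var(Z_1) + (-2)²Var(Z_2) + (-3)²Var(Z_3) + (2)²Var(Z_4)
= (-2)²·784 + (-2)²·784 + (-3)²·784 + (2)²·784 = 16464

16464.000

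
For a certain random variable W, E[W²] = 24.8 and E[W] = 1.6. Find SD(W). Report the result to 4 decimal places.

Var(W) = 24.8 − (1.6)² = 22.24
SD(W) = √22.24 ≈ 4.7159

4.7159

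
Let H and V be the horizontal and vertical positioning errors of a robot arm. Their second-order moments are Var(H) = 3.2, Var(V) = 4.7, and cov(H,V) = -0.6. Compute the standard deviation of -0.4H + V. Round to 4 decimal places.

Var(-0.4H + V) = (-0.4)²·Var(H) + (1)²·Var(V) + 2·(-0.4)·(1)·cov(H,V)
= 0.16·3.2 + 1·4.7 + -0.8·-0.6 = 5.692
SD(-0.4H + V) = √5.692 ≈ 2.3858

2.3858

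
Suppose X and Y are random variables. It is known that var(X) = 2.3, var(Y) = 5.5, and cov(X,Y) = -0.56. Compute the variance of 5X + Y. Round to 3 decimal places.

var(5X + Y) = (5)²·var(X) + (1)²·var(Y) + 2·(5)·(1)·cov(X,Y)
= 25·2.3 + 1·5.5 + 10·-0.56 = 57.4

57.400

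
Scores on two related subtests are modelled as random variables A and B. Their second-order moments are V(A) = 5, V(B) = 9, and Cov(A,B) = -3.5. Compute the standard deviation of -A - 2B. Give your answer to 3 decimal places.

5.196

V(-A - 2B) = (-1)²·V(A) + (-2)²·V(B) + 2·(-1)·(-2)·Cov(A,B)
= 1·5 + 4·9 + 4·-3.5 = 27
SD(-A - 2B) = √27 ≈ 5.196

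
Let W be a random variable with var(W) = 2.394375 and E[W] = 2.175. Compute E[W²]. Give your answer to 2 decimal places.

E[W²] = var(W) + (E[W])² = 2.394375 + (2.175)² = 7.125

7.13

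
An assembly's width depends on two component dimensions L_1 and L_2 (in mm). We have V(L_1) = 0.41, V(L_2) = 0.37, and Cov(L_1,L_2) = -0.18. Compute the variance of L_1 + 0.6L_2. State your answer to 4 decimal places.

0.3272

V(L_1 + 0.6L_2) = (1)²·V(L_1) + (0.6)²·V(L_2) + 2·(1)·(0.6)·Cov(L_1,L_2)
= 1·0.41 + 0.36·0.37 + 1.2·-0.18 = 0.3272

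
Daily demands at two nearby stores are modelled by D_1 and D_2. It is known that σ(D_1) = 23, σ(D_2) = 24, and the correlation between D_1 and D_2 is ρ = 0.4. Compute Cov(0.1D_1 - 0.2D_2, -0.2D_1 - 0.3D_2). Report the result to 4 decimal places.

26.1880

V(D_1) = (23)² = 529;  V(D_2) = (24)² = 576
Cov(D_1,D_2) = ρ·σ(D_1)·σ(D_2) = 0.4·23·24 = 220.8
Cov(0.1D_1 - 0.2D_2, -0.2D_1 - 0.3D_2) = (0.1)(-0.2)V(D_1) + (-0.2)(-0.3)V(D_2) + [(0.1)(-0.3) + (-0.2)(-0.2)]Cov(D_1,D_2)
= -0.02·529 + 0.06·576 + 0.01·220.8 = 26.188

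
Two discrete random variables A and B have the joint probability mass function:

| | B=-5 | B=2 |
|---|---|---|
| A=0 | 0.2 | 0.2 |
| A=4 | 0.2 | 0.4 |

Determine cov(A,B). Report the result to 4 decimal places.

1.1200

E[A] = 2.4,  E[B] = -0.8
E[AB] = -0.8
cov(A,B) = E[AB] − E[A]E[B] = -0.8 − (2.4)(-0.8) = 1.12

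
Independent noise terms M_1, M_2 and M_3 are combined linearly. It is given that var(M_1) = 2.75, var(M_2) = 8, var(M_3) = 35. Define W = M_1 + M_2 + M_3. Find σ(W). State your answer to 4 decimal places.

6.7639

By independence, var(W) = (1)²var(M_1) + (1)²var(M_2) + (1)²var(M_3)
= (1)²·2.75 + (1)²·8 + (1)²·35 = 45.75
σ(W) = √45.75 ≈ 6.7639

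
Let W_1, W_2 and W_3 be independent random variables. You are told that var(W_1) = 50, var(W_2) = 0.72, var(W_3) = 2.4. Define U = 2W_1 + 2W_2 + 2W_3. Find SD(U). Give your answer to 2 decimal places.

14.58

By independence, var(U) = (2)²var(W_1) + (2)²var(W_2) + (2)²var(W_3)
= (2)²·50 + (2)²·0.72 + (2)²·2.4 = 212.48
SD(U) = √212.48 ≈ 14.58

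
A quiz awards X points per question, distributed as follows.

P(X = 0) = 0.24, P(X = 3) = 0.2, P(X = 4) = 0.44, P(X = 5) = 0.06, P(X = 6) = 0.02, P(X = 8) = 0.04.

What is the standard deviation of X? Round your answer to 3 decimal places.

2.002

E[X] = (0)(0.24) + (3)(0.2) + (4)(0.44) + (5)(0.06) + (6)(0.02) + (8)(0.04) = 3.1
E[X²] = (0)²(0.24) + (3)²(0.2) + (4)²(0.44) + (5)²(0.06) + (6)²(0.02) + (8)²(0.04) = 13.62
var(X) = E[X²] − (E[X])² = 13.62 − (3.1)² = 4.01
σ(X) = √4.01 ≈ 2.002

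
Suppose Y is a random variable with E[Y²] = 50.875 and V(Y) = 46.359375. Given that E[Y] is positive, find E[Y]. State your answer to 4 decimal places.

(E[Y])² = E[Y²] − V(Y) = 50.875 − 46.359375 = 4.515625
E[Y] = √4.515625 = 2.125

2.1250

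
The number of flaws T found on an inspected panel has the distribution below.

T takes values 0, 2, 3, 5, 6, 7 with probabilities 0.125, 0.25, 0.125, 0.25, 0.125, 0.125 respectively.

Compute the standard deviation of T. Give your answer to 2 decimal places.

E[T] = (0)(0.125) + (2)(0.25) + (3)(0.125) + (5)(0.25) + (6)(0.125) + (7)(0.125) = 3.75
E[T²] = (0)²(0.125) + (2)²(0.25) + (3)²(0.125) + (5)²(0.25) + (6)²(0.125) + (7)²(0.125) = 19
var(T) = E[T²] − (E[T])² = 19 − (3.75)² = 4.9375
SD(T) = √4.9375 ≈ 2.22

2.22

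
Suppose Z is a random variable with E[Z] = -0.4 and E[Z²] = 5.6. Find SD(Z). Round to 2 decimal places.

Var(Z) = 5.6 − (-0.4)² = 5.44
SD(Z) = √5.44 ≈ 2.33

2.33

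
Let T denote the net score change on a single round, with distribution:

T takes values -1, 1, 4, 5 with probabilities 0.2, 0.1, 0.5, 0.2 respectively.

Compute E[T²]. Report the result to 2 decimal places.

E[T²] = (-1)²(0.2) + (1)²(0.1) + (4)²(0.5) + (5)²(0.2) = 13.3

13.30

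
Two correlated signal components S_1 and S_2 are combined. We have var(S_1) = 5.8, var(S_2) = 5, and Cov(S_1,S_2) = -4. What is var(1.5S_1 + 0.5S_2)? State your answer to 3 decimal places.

var(1.5S_1 + 0.5S_2) = (1.5)²·var(S_1) + (0.5)²·var(S_2) + 2·(1.5)·(0.5)·Cov(S_1,S_2)
= 2.25·5.8 + 0.25·5 + 1.5·-4 = 8.3

8.300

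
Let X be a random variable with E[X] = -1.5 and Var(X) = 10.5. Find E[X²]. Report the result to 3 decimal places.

12.750

E[X²] = Var(X) + (E[X])² = 10.5 + (-1.5)² = 12.75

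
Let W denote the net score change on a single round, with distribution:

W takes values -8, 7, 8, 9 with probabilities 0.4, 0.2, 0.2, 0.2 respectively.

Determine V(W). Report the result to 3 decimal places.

61.840

E[W] = (-8)(0.4) + (7)(0.2) + (8)(0.2) + (9)(0.2) = 1.6
E[W²] = (-8)²(0.4) + (7)²(0.2) + (8)²(0.2) + (9)²(0.2) = 64.4
V(W) = E[W²] − (E[W])² = 64.4 − (1.6)² = 61.84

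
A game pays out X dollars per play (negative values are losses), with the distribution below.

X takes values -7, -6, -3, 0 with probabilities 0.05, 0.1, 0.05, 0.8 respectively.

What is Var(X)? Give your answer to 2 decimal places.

E[X] = (-7)(0.05) + (-6)(0.1) + (-3)(0.05) + (0)(0.8) = -1.1
E[X²] = (-7)²(0.05) + (-6)²(0.1) + (-3)²(0.05) + (0)²(0.8) = 6.5
Var(X) = E[X²] − (E[X])² = 6.5 − (-1.1)² = 5.29

5.29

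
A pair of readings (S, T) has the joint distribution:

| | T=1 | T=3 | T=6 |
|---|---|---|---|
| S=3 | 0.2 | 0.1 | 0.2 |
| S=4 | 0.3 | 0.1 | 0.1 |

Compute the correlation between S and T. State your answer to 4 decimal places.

-0.2309

E[S] = 3.5,  E[T] = 2.9
E[ST] = 9.9
Cov(S,T) = E[ST] − E[S]E[T] = 9.9 − (3.5)(2.9) = -0.25
Var(S) = 0.25,  Var(T) = 4.69
ρ = -0.25 / √(0.25·4.69) ≈ -0.2309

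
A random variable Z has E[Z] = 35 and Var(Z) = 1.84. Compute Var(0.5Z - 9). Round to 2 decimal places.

0.46

Var(0.5Z - 9) = (0.5)²·Var(Z) = 0.25·1.84 = 0.46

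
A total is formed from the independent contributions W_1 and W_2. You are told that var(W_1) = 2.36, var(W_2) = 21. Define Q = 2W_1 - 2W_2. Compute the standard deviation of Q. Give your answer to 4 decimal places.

By independence, var(Q) = (2)²var(W_1) + (-2)²var(W_2)
= (2)²·2.36 + (-2)²·21 = 93.44
sd(Q) = √93.44 ≈ 9.6664

9.6664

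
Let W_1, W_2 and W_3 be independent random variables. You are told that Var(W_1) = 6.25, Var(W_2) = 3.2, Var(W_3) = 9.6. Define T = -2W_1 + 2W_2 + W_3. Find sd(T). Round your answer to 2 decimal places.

6.88

By independence, Var(T) = (-2)²Var(W_1) + (2)²Var(W_2) + (1)²Var(W_3)
= (-2)²·6.25 + (2)²·3.2 + (1)²·9.6 = 47.4
sd(T) = √47.4 ≈ 6.88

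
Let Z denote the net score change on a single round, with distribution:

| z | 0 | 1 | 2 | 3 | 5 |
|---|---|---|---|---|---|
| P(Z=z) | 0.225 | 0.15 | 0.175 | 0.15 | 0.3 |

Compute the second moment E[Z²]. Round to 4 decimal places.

9.7000

E[Z²] = (0)²(0.225) + (1)²(0.15) + (2)²(0.175) + (3)²(0.15) + (5)²(0.3) = 9.7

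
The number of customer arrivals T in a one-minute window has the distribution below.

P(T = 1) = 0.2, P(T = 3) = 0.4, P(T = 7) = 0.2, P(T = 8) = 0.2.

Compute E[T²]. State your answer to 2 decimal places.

26.40

E[T²] = (1)²(0.2) + (3)²(0.4) + (7)²(0.2) + (8)²(0.2) = 26.4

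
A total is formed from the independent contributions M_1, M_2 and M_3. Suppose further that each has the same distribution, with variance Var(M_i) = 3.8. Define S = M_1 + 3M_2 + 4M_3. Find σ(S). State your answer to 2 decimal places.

9.94

By independence, Var(S) = (1)²Var(M_1) + (3)²Var(M_2) + (4)²Var(M_3)
= (1)²·3.8 + (3)²·3.8 + (4)²·3.8 = 98.8
σ(S) = √98.8 ≈ 9.94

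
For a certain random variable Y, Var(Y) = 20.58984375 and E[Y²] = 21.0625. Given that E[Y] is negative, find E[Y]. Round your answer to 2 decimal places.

-0.69

(E[Y])² = E[Y²] − Var(Y) = 21.0625 − 20.58984375 = 0.47265625
E[Y] = −√0.47265625 = -0.6875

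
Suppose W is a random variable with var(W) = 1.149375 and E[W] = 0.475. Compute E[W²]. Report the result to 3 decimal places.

E[W²] = var(W) + (E[W])² = 1.149375 + (0.475)² = 1.375

1.375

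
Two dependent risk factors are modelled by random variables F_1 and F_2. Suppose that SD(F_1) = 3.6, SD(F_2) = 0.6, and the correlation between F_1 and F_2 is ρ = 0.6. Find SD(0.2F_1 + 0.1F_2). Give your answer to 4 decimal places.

0.7575

Var(F_1) = (3.6)² = 12.96;  Var(F_2) = (0.6)² = 0.36
cov(F_1,F_2) = ρ·SD(F_1)·SD(F_2) = 0.6·3.6·0.6 = 1.296
Var(0.2F_1 + 0.1F_2) = (0.2)²·Var(F_1) + (0.1)²·Var(F_2) + 2·(0.2)·(0.1)·cov(F_1,F_2)
= 0.04·12.96 + 0.01·0.36 + 0.04·1.296 = 0.57384
SD(0.2F_1 + 0.1F_2) = √0.57384 ≈ 0.7575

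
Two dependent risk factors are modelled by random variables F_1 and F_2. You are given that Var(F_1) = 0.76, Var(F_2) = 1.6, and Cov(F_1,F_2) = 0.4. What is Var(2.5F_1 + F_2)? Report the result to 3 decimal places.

8.350

Var(2.5F_1 + F_2) = (2.5)²·Var(F_1) + (1)²·Var(F_2) + 2·(2.5)·(1)·Cov(F_1,F_2)
= 6.25·0.76 + 1·1.6 + 5·0.4 = 8.35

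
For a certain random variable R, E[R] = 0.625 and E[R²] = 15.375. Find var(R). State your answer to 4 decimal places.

14.9844

var(R) = 15.375 − (0.625)² = 14.984375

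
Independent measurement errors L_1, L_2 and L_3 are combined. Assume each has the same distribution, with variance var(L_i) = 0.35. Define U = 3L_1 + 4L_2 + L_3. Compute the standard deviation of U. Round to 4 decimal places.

By independence, var(U) = (3)²var(L_1) + (4)²var(L_2) + (1)²var(L_3)
= (3)²·0.35 + (4)²·0.35 + (1)²·0.35 = 9.1
σ(U) = √9.1 ≈ 3.0166

3.0166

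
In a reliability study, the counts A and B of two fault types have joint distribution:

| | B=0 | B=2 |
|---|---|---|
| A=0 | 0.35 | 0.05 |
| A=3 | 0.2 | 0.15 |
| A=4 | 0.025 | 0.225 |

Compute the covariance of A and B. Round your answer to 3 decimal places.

E[A] = 2.05,  E[B] = 0.85
E[AB] = 2.7
cov(A,B) = E[AB] − E[A]E[B] = 2.7 − (2.05)(0.85) = 0.9575

0.958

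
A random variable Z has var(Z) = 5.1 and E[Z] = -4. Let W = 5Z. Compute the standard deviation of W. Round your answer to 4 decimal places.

var(5Z) = (5)²·5.1 = 127.5
SD(W) = √127.5 ≈ 11.2916

11.2916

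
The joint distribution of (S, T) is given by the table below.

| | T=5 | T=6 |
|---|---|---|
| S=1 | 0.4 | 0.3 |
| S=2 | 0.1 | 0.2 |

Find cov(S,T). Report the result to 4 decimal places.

E[S] = 1.3,  E[T] = 5.5
E[ST] = 7.2
cov(S,T) = E[ST] − E[S]E[T] = 7.2 − (1.3)(5.5) = 0.05

0.0500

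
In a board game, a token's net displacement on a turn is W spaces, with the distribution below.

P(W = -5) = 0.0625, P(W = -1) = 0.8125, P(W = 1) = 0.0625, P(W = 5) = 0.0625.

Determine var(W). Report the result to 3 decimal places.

E[W] = (-5)(0.0625) + (-1)(0.8125) + (1)(0.0625) + (5)(0.0625) = -0.75
E[W²] = (-5)²(0.0625) + (-1)²(0.8125) + (1)²(0.0625) + (5)²(0.0625) = 4
var(W) = E[W²] − (E[W])² = 4 − (-0.75)² = 3.4375

3.438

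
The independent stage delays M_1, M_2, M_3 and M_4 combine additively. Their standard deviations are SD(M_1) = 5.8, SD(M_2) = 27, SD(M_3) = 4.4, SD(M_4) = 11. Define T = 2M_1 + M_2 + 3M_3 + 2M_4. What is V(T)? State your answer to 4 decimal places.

1521.8000

V(M_1) = 33.64, V(M_2) = 729, V(M_3) = 19.36, V(M_4) = 121
By independence, V(T) = (2)²V(M_1) + (1)²V(M_2) + (3)²V(M_3) + (2)²V(M_4)
= (2)²·33.64 + (1)²·729 + (3)²·19.36 + (2)²·121 = 1521.8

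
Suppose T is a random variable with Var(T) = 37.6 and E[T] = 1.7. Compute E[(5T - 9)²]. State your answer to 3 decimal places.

940.250

E[5T - 9] = 5·1.7 − 9 = -0.5
Var(5T - 9) = (5)²·37.6 = 940
E[(5T - 9)²] = Var((5T - 9)) + (E[(5T - 9)])² = 940 + (-0.5)² = 940.25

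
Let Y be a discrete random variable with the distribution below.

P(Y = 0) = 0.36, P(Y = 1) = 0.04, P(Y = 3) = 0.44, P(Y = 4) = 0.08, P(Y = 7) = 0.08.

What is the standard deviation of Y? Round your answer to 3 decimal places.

2.045

E[Y] = (0)(0.36) + (1)(0.04) + (3)(0.44) + (4)(0.08) + (7)(0.08) = 2.24
E[Y²] = (0)²(0.36) + (1)²(0.04) + (3)²(0.44) + (4)²(0.08) + (7)²(0.08) = 9.2
V(Y) = E[Y²] − (E[Y])² = 9.2 − (2.24)² = 4.1824
sd(Y) = √4.1824 ≈ 2.045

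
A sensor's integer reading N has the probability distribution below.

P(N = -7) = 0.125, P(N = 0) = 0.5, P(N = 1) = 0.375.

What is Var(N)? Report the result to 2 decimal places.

E[N] = (-7)(0.125) + (0)(0.5) + (1)(0.375) = -0.5
E[N²] = (-7)²(0.125) + (0)²(0.5) + (1)²(0.375) = 6.5
Var(N) = E[N²] − (E[N])² = 6.5 − (-0.5)² = 6.25

6.25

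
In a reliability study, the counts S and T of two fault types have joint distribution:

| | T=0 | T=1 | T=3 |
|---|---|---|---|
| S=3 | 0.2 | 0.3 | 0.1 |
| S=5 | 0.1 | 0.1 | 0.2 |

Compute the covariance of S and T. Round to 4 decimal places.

E[S] = 3.8,  E[T] = 1.3
E[ST] = 5.3
cov(S,T) = E[ST] − E[S]E[T] = 5.3 − (3.8)(1.3) = 0.36

0.3600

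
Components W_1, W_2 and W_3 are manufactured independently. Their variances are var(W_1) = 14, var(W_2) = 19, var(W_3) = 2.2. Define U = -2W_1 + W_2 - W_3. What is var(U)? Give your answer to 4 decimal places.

By independence, var(U) = (-2)²var(W_1) + (1)²var(W_2) + (-1)²var(W_3)
= (-2)²·14 + (1)²·19 + (-1)²·2.2 = 77.2

77.2000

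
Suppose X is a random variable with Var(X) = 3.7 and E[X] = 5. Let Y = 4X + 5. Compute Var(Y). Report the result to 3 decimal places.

Var(4X + 5) = (4)²·Var(X) = 16·3.7 = 59.2

59.200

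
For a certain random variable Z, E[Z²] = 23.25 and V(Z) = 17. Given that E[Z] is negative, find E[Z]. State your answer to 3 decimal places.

(E[Z])² = E[Z²] − V(Z) = 23.25 − 17 = 6.25
E[Z] = −√6.25 = -2.5

-2.500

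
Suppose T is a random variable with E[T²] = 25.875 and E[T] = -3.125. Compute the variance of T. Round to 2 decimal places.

16.11

V(T) = 25.875 − (-3.125)² = 16.109375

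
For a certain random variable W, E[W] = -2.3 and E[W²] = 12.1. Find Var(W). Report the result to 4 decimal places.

6.8100

Var(W) = 12.1 − (-2.3)² = 6.81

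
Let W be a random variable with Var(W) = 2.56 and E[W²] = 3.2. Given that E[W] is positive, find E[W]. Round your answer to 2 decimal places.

0.80

(E[W])² = E[W²] − Var(W) = 3.2 − 2.56 = 0.64
E[W] = √0.64 = 0.8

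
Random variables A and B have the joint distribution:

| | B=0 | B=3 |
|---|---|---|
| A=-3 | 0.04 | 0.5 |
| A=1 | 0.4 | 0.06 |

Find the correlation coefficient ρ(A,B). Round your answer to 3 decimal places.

-0.799

E[A] = -1.16,  E[B] = 1.68
E[AB] = -4.32
Cov(A,B) = E[AB] − E[A]E[B] = -4.32 − (-1.16)(1.68) = -2.3712
Var(A) = 3.9744,  Var(B) = 2.2176
ρ = -2.3712 / √(3.9744·2.2176) ≈ -0.799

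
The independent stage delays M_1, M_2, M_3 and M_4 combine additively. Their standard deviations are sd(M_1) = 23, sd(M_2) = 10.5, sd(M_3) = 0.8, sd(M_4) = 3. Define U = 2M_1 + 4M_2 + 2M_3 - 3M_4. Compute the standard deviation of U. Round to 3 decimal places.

62.957

V(M_1) = 529, V(M_2) = 110.25, V(M_3) = 0.64, V(M_4) = 9
By independence, V(U) = (2)²V(M_1) + (4)²V(M_2) + (2)²V(M_3) + (-3)²V(M_4)
= (2)²·529 + (4)²·110.25 + (2)²·0.64 + (-3)²·9 = 3963.56
sd(U) = √3963.56 ≈ 62.957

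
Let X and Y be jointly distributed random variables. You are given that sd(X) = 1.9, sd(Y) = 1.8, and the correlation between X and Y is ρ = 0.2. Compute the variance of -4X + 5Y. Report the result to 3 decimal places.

Var(X) = (1.9)² = 3.61;  Var(Y) = (1.8)² = 3.24
Cov(X,Y) = ρ·sd(X)·sd(Y) = 0.2·1.9·1.8 = 0.684
Var(-4X + 5Y) = (-4)²·Var(X) + (5)²·Var(Y) + 2·(-4)·(5)·Cov(X,Y)
= 16·3.61 + 25·3.24 + -40·0.684 = 111.4

111.400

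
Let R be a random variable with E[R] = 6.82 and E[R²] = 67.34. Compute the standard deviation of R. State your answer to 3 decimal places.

Var(R) = 67.34 − (6.82)² = 20.8276
SD(R) = √20.8276 ≈ 4.564

4.564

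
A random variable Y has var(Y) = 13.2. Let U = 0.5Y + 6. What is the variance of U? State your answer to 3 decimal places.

3.300

var(0.5Y + 6) = (0.5)²·var(Y) = 0.25·13.2 = 3.3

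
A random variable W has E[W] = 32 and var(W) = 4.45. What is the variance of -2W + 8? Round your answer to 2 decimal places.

17.80

var(-2W + 8) = (-2)²·var(W) = 4·4.45 = 17.8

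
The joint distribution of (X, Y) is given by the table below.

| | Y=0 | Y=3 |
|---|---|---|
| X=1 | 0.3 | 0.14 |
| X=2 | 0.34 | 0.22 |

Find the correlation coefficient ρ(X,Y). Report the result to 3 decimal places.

E[X] = 1.56,  E[Y] = 1.08
E[XY] = 1.74
Cov(X,Y) = E[XY] − E[X]E[Y] = 1.74 − (1.56)(1.08) = 0.0552
V(X) = 0.2464,  V(Y) = 2.0736
ρ = 0.0552 / √(0.2464·2.0736) ≈ 0.077

0.077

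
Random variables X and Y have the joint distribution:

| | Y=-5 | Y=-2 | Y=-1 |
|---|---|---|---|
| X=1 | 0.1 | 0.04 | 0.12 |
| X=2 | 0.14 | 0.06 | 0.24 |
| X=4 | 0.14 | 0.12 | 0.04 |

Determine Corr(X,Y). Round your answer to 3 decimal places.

-0.157

E[X] = 2.34,  E[Y] = -2.74
E[XY] = -6.74
Cov(X,Y) = E[XY] − E[X]E[Y] = -6.74 − (2.34)(-2.74) = -0.3284
V(X) = 1.3444,  V(Y) = 3.2724
ρ = -0.3284 / √(1.3444·3.2724) ≈ -0.157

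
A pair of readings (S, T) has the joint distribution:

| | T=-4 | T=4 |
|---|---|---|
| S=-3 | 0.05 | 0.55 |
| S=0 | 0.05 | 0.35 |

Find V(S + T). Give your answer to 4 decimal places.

7.4400

E[S] = -1.8,  E[T] = 3.2,  E[ST] = -6
V(S) = 5.4 − (-1.8)² = 2.16;  V(T) = 16 − (3.2)² = 5.76
cov(S,T) = -6 − (-1.8)(3.2) = -0.24
V(S + T) = (1)²·2.16 + (1)²·5.76 + 2·(1)·(1)·-0.24 = 7.44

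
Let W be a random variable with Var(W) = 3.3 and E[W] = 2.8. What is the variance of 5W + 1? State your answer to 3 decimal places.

Var(5W + 1) = (5)²·Var(W) = 25·3.3 = 82.5

82.500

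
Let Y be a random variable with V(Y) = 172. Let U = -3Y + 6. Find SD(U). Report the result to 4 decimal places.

V(-3Y + 6) = (-3)²·172 = 1548
SD(U) = √1548 ≈ 39.3446

39.3446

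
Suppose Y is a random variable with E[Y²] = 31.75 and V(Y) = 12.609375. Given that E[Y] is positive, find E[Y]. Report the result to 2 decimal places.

(E[Y])² = E[Y²] − V(Y) = 31.75 − 12.609375 = 19.140625
E[Y] = √19.140625 = 4.375

4.38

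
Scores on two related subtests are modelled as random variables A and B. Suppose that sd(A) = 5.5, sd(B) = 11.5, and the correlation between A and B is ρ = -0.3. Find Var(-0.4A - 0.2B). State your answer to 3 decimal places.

7.094

Var(A) = (5.5)² = 30.25;  Var(B) = (11.5)² = 132.25
Cov(A,B) = ρ·sd(A)·sd(B) = -0.3·5.5·11.5 = -18.975
Var(-0.4A - 0.2B) = (-0.4)²·Var(A) + (-0.2)²·Var(B) + 2·(-0.4)·(-0.2)·Cov(A,B)
= 0.16·30.25 + 0.04·132.25 + 0.16·-18.975 = 7.094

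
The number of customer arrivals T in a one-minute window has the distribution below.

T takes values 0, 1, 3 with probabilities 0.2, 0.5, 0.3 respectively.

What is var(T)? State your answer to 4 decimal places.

1.2400

E[T] = (0)(0.2) + (1)(0.5) + (3)(0.3) = 1.4
E[T²] = (0)²(0.2) + (1)²(0.5) + (3)²(0.3) = 3.2
var(T) = E[T²] − (E[T])² = 3.2 − (1.4)² = 1.24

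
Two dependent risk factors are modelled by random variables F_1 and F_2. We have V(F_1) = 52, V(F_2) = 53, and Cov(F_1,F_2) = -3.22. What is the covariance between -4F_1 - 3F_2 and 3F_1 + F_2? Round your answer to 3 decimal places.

-741.140

Cov(-4F_1 - 3F_2, 3F_1 + F_2) = (-4)(3)V(F_1) + (-3)(1)V(F_2) + [(-4)(1) + (-3)(3)]Cov(F_1,F_2)
= -12·52 + -3·53 + -13·-3.22 = -741.14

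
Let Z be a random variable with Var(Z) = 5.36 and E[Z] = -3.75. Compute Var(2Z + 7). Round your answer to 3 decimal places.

Var(2Z + 7) = (2)²·Var(Z) = 4·5.36 = 21.44

21.440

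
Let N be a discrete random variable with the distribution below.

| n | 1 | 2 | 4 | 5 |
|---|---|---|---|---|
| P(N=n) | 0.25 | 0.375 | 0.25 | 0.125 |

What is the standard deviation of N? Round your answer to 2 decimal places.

1.41

E[N] = (1)(0.25) + (2)(0.375) + (4)(0.25) + (5)(0.125) = 2.625
E[N²] = (1)²(0.25) + (2)²(0.375) + (4)²(0.25) + (5)²(0.125) = 8.875
V(N) = E[N²] − (E[N])² = 8.875 − (2.625)² = 1.984375
σ(N) = √1.984375 ≈ 1.41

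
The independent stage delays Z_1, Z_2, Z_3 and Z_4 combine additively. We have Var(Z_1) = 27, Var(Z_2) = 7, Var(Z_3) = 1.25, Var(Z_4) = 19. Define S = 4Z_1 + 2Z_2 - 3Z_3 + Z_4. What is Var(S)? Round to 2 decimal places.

490.25

By independence, Var(S) = (4)²Var(Z_1) + (2)²Var(Z_2) + (-3)²Var(Z_3) + (1)²Var(Z_4)
= (4)²·27 + (2)²·7 + (-3)²·1.25 + (1)²·19 = 490.25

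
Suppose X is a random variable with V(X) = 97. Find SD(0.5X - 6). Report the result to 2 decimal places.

V(0.5X - 6) = (0.5)²·97 = 24.25
SD(0.5X - 6) = √24.25 ≈ 4.92

4.92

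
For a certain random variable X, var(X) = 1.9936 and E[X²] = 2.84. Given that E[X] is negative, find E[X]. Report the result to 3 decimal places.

(E[X])² = E[X²] − var(X) = 2.84 − 1.9936 = 0.8464
E[X] = −√0.8464 = -0.92

-0.920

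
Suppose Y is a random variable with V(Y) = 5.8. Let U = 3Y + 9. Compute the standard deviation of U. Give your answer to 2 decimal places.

7.22

V(3Y + 9) = (3)²·5.8 = 52.2
σ(U) = √52.2 ≈ 7.22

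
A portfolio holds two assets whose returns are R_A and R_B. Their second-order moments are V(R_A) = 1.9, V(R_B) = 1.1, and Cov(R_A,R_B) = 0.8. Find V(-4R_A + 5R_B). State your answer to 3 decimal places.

V(-4R_A + 5R_B) = (-4)²·V(R_A) + (5)²·V(R_B) + 2·(-4)·(5)·Cov(R_A,R_B)
= 16·1.9 + 25·1.1 + -40·0.8 = 25.9

25.900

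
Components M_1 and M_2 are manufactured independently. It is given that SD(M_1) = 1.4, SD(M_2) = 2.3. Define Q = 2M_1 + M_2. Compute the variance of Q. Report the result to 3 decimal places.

Var(M_1) = 1.96, Var(M_2) = 5.29
By independence, Var(Q) = (2)²Var(M_1) + (1)²Var(M_2)
= (2)²·1.96 + (1)²·5.29 = 13.13

13.130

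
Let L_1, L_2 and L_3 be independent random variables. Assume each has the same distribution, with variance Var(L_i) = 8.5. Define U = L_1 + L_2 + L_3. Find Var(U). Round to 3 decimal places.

25.500

By independence, Var(U) = (1)²Var(L_1) + (1)²Var(L_2) + (1)²Var(L_3)
= (1)²·8.5 + (1)²·8.5 + (1)²·8.5 = 25.5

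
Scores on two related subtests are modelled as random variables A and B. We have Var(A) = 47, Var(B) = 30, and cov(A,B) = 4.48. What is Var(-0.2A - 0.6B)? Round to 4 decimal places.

Var(-0.2A - 0.6B) = (-0.2)²·Var(A) + (-0.6)²·Var(B) + 2·(-0.2)·(-0.6)·cov(A,B)
= 0.04·47 + 0.36·30 + 0.24·4.48 = 13.7552

13.7552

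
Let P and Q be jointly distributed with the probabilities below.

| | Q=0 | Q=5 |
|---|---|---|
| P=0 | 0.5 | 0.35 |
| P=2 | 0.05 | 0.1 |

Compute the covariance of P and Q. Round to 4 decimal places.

0.3250

E[P] = 0.3,  E[Q] = 2.25
E[PQ] = 1
Cov(P,Q) = E[PQ] − E[P]E[Q] = 1 − (0.3)(2.25) = 0.325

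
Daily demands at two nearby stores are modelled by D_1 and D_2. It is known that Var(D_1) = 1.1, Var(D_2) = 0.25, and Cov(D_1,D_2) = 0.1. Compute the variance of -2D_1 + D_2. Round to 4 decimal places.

4.2500

Var(-2D_1 + D_2) = (-2)²·Var(D_1) + (1)²·Var(D_2) + 2·(-2)·(1)·Cov(D_1,D_2)
= 4·1.1 + 1·0.25 + -4·0.1 = 4.25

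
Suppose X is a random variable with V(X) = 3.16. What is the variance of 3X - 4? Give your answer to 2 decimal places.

V(3X - 4) = (3)²·V(X) = 9·3.16 = 28.44

28.44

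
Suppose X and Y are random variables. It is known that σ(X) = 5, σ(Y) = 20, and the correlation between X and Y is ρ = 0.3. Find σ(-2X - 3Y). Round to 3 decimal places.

V(X) = (5)² = 25;  V(Y) = (20)² = 400
cov(X,Y) = ρ·σ(X)·σ(Y) = 0.3·5·20 = 30
V(-2X - 3Y) = (-2)²·V(X) + (-3)²·V(Y) + 2·(-2)·(-3)·cov(X,Y)
= 4·25 + 9·400 + 12·30 = 4060
σ(-2X - 3Y) = √4060 ≈ 63.718

63.718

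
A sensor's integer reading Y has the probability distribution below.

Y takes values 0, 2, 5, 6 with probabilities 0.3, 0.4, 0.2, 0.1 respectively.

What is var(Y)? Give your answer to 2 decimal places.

E[Y] = (0)(0.3) + (2)(0.4) + (5)(0.2) + (6)(0.1) = 2.4
E[Y²] = (0)²(0.3) + (2)²(0.4) + (5)²(0.2) + (6)²(0.1) = 10.2
var(Y) = E[Y²] − (E[Y])² = 10.2 − (2.4)² = 4.44

4.44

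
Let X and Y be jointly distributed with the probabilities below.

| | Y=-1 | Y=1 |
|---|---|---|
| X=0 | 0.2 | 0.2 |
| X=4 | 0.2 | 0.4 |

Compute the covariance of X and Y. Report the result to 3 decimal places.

0.320

E[X] = 2.4,  E[Y] = 0.2
E[XY] = 0.8
Cov(X,Y) = E[XY] − E[X]E[Y] = 0.8 − (2.4)(0.2) = 0.32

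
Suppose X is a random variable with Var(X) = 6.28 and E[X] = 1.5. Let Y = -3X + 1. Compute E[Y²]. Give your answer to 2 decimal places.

E[-3X + 1] = -3·1.5 + 1 = -3.5
Var(-3X + 1) = (-3)²·6.28 = 56.52
E[Y²] = Var(Y) + (E[Y])² = 56.52 + (-3.5)² = 68.77

68.77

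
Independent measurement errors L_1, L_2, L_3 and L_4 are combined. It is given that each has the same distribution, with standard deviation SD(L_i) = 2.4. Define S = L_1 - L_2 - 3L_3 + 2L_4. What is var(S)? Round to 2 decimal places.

var(L_i) = (2.4)² = 5.76
By independence, var(S) = (1)²var(L_1) + (-1)²var(L_2) + (-3)²var(L_3) + (2)²var(L_4)
= (1)²·5.76 + (-1)²·5.76 + (-3)²·5.76 + (2)²·5.76 = 86.4

86.40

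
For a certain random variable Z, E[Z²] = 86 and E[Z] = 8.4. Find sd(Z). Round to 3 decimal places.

Var(Z) = 86 − (8.4)² = 15.44
sd(Z) = √15.44 ≈ 3.929

3.929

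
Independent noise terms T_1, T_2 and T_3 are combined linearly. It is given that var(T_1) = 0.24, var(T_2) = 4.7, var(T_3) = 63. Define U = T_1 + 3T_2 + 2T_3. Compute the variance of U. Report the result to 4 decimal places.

294.5400

By independence, var(U) = (1)²var(T_1) + (3)²var(T_2) + (2)²var(T_3)
= (1)²·0.24 + (3)²·4.7 + (2)²·63 = 294.54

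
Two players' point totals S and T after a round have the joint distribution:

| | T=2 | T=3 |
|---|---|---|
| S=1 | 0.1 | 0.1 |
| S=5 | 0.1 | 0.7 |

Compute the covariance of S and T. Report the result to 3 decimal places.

0.240

E[S] = 4.2,  E[T] = 2.8
E[ST] = 12
cov(S,T) = E[ST] − E[S]E[T] = 12 − (4.2)(2.8) = 0.24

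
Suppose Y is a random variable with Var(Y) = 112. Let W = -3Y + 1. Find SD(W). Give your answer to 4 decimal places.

Var(-3Y + 1) = (-3)²·112 = 1008
SD(W) = √1008 ≈ 31.7490

31.7490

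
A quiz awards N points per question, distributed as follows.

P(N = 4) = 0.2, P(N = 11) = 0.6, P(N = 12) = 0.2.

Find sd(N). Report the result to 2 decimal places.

2.93

E[N] = (4)(0.2) + (11)(0.6) + (12)(0.2) = 9.8
E[N²] = (4)²(0.2) + (11)²(0.6) + (12)²(0.2) = 104.6
var(N) = E[N²] − (E[N])² = 104.6 − (9.8)² = 8.56
sd(N) = √8.56 ≈ 2.93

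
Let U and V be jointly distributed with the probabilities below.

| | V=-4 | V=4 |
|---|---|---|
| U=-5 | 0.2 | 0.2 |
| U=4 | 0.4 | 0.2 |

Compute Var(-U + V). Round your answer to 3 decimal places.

E[U] = 0.4,  E[V] = -0.8,  E[UV] = -3.2
Var(U) = 19.6 − (0.4)² = 19.44;  Var(V) = 16 − (-0.8)² = 15.36
Cov(U,V) = -3.2 − (0.4)(-0.8) = -2.88
Var(-U + V) = (-1)²·19.44 + (1)²·15.36 + 2·(-1)·(1)·-2.88 = 40.56

40.560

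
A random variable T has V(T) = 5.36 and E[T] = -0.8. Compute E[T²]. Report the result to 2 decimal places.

E[T²] = V(T) + (E[T])² = 5.36 + (-0.8)² = 6

6.00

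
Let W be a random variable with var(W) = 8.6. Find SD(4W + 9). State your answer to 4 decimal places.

11.7303

var(4W + 9) = (4)²·8.6 = 137.6
SD(4W + 9) = √137.6 ≈ 11.7303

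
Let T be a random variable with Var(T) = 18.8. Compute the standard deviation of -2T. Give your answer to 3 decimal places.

Var(-2T) = (-2)²·18.8 = 75.2
SD(-2T) = √75.2 ≈ 8.672

8.672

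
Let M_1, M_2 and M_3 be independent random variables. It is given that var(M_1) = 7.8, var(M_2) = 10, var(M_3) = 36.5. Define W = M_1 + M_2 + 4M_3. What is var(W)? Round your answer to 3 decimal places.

601.800

By independence, var(W) = (1)²var(M_1) + (1)²var(M_2) + (4)²var(M_3)
= (1)²·7.8 + (1)²·10 + (4)²·36.5 = 601.8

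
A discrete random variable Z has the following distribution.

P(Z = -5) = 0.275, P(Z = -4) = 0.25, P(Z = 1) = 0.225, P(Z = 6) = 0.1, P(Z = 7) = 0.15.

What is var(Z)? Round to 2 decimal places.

21.80

E[Z] = (-5)(0.275) + (-4)(0.25) + (1)(0.225) + (6)(0.1) + (7)(0.15) = -0.5
E[Z²] = (-5)²(0.275) + (-4)²(0.25) + (1)²(0.225) + (6)²(0.1) + (7)²(0.15) = 22.05
var(Z) = E[Z²] − (E[Z])² = 22.05 − (-0.5)² = 21.8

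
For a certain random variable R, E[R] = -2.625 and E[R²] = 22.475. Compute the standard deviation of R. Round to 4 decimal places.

Var(R) = 22.475 − (-2.625)² = 15.584375
SD(R) = √15.584375 ≈ 3.9477

3.9477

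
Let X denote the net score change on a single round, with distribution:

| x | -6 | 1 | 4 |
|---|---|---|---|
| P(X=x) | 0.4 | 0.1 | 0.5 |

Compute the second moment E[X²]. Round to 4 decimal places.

22.5000

E[X²] = (-6)²(0.4) + (1)²(0.1) + (4)²(0.5) = 22.5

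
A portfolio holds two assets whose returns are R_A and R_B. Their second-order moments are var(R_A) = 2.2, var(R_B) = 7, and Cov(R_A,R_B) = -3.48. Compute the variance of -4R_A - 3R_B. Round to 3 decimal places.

14.680

var(-4R_A - 3R_B) = (-4)²·var(R_A) + (-3)²·var(R_B) + 2·(-4)·(-3)·Cov(R_A,R_B)
= 16·2.2 + 9·7 + 24·-3.48 = 14.68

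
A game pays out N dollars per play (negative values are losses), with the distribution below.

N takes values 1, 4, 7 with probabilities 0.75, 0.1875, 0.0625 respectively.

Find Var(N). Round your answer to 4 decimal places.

E[N] = (1)(0.75) + (4)(0.1875) + (7)(0.0625) = 1.9375
E[N²] = (1)²(0.75) + (4)²(0.1875) + (7)²(0.0625) = 6.8125
Var(N) = E[N²] − (E[N])² = 6.8125 − (1.9375)² = 3.05859375

3.0586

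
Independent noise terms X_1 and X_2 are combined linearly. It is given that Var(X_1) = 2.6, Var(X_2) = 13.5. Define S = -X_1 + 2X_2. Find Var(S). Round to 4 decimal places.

By independence, Var(S) = (-1)²Var(X_1) + (2)²Var(X_2)
= (-1)²·2.6 + (2)²·13.5 = 56.6

56.6000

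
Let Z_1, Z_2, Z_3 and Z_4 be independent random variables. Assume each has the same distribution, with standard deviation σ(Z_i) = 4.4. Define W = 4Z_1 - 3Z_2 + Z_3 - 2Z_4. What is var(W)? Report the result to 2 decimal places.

580.80

var(Z_i) = (4.4)² = 19.36
By independence, var(W) = (4)²var(Z_1) + (-3)²var(Z_2) + (1)²var(Z_3) + (-2)²var(Z_4)
= (4)²·19.36 + (-3)²·19.36 + (1)²·19.36 + (-2)²·19.36 = 580.8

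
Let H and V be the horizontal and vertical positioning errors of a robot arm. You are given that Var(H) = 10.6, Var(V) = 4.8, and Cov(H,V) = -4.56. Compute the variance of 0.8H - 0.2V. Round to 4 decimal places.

Var(0.8H - 0.2V) = (0.8)²·Var(H) + (-0.2)²·Var(V) + 2·(0.8)·(-0.2)·Cov(H,V)
= 0.64·10.6 + 0.04·4.8 + -0.32·-4.56 = 8.4352

8.4352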